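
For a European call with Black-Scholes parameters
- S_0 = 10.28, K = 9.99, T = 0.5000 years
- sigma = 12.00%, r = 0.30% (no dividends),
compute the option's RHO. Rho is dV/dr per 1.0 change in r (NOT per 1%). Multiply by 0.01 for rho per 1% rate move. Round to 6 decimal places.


Answer: Rho = 3.105555

Derivation:
d1 = 0.3973429505; d2 = 0.3124901367
phi(d1) = 0.3686604518; exp(-qT) = 1.0000000000; exp(-rT) = 0.9985011244
N(d2) = 0.6226659711
Rho = K*T*exp(-rT)*N(d2) = 9.9900 * 0.5000 * 0.9985011244 * 0.6226659711 = 3.105555


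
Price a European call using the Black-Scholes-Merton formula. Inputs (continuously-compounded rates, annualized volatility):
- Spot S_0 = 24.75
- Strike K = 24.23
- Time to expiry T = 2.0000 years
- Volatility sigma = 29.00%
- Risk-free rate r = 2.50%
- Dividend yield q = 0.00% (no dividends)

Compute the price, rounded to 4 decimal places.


d1 = (ln(S/K) + (r - q + 0.5*sigma^2) * T) / (sigma * sqrt(T)) = 0.37875066
d2 = d1 - sigma * sqrt(T) = -0.03137127
exp(-rT) = 0.95122942; exp(-qT) = 1.00000000
C = S_0 * exp(-qT) * N(d1) - K * exp(-rT) * N(d2)
N(d1) = 0.64756349; N(d2) = 0.48748673
C = 24.7500 * 1.00000000 * 0.64756349 - 24.2300 * 0.95122942 * 0.48748673 = 4.7915

Answer: Price = 4.7915


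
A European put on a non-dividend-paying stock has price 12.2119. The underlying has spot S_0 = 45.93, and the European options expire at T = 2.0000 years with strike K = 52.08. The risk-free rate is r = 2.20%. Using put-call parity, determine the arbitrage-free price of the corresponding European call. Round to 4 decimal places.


Answer: Call price = 8.3037

Derivation:
Put-call parity: C - P = S_0 * exp(-qT) - K * exp(-rT).
S_0 * exp(-qT) = 45.9300 * 1.00000000 = 45.93000000
K * exp(-rT) = 52.0800 * 0.95695396 = 49.83816211
C = P + S*exp(-qT) - K*exp(-rT)
C = 12.2119 + 45.93000000 - 49.83816211 = 8.3037


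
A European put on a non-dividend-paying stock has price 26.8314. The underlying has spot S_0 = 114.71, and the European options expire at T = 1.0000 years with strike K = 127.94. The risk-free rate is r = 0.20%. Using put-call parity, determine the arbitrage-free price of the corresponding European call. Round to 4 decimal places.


Put-call parity: C - P = S_0 * exp(-qT) - K * exp(-rT).
S_0 * exp(-qT) = 114.7100 * 1.00000000 = 114.71000000
K * exp(-rT) = 127.9400 * 0.99800200 = 127.68437571
C = P + S*exp(-qT) - K*exp(-rT)
C = 26.8314 + 114.71000000 - 127.68437571 = 13.8570

Answer: Call price = 13.8570


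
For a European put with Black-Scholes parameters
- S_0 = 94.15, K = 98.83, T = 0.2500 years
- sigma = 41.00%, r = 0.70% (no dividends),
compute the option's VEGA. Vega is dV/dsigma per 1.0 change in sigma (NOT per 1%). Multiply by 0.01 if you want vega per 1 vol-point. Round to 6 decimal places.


Answer: Vega = 18.632642

Derivation:
d1 = -0.1256070599; d2 = -0.3306070599
phi(d1) = 0.3958075780; exp(-qT) = 1.0000000000; exp(-rT) = 0.9982515304
Vega = S * exp(-qT) * phi(d1) * sqrt(T) = 94.1500 * 1.0000000000 * 0.3958075780 * 0.5000000000 = 18.632642


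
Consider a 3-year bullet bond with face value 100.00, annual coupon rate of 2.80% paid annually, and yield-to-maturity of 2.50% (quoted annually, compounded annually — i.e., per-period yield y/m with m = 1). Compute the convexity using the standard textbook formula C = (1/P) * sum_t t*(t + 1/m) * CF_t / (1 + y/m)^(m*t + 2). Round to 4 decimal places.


Answer: Convexity = 11.0131

Derivation:
Coupon per period c = face * coupon_rate / m = 2.800000
Periods per year m = 1; per-period yield y/m = 0.025000
Number of cashflows N = 3
Cashflows (t years, CF_t, discount factor 1/(1+y/m)^(m*t), PV):
  t = 1.0000: CF_t = 2.800000, DF = 0.975610, PV = 2.731707
  t = 2.0000: CF_t = 2.800000, DF = 0.951814, PV = 2.665080
  t = 3.0000: CF_t = 102.800000, DF = 0.928599, PV = 95.460019
Price P = sum_t PV_t = 100.856807
Convexity numerator sum_t t*(t + 1/m) * CF_t / (1+y/m)^(m*t + 2):
  t = 1.0000: term = 5.200157
  t = 2.0000: term = 15.219971
  t = 3.0000: term = 1090.322649
Convexity = (1/P) * sum = 1110.742777 / 100.856807 = 11.013067


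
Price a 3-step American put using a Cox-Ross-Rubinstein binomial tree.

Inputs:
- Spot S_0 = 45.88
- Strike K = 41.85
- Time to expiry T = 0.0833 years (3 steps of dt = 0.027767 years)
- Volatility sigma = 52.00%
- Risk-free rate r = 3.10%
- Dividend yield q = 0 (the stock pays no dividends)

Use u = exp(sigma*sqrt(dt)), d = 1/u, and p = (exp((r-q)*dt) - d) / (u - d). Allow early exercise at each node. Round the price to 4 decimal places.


Answer: Price = V(0,0) = 0.8905

Derivation:
dt = T/N = 0.027767
u = exp(sigma*sqrt(dt)) = 1.090514; d = 1/u = 0.916999
p = (exp((r-q)*dt) - d) / (u - d) = 0.483314
Discount per step: exp(-r*dt) = 0.999140
Stock lattice S(k, i) with i counting down-moves:
  k=0: S(0,0) = 45.8800
  k=1: S(1,0) = 50.0328; S(1,1) = 42.0719
  k=2: S(2,0) = 54.5615; S(2,1) = 45.8800; S(2,2) = 38.5799
  k=3: S(3,0) = 59.5001; S(3,1) = 50.0328; S(3,2) = 42.0719; S(3,3) = 35.3777
Terminal payoffs V(N, i) = max(K - S_T, 0):
  V(3,0) = 0.000000; V(3,1) = 0.000000; V(3,2) = 0.000000; V(3,3) = 6.472313
Backward induction: V(k, i) = exp(-r*dt) * [p * V(k+1, i) + (1-p) * V(k+1, i+1)]; then take max(V_cont, immediate exercise) for American.
  V(2,0) = exp(-r*dt) * [p*0.000000 + (1-p)*0.000000] = 0.000000; exercise = 0.000000; V(2,0) = max -> 0.000000
  V(2,1) = exp(-r*dt) * [p*0.000000 + (1-p)*0.000000] = 0.000000; exercise = 0.000000; V(2,1) = max -> 0.000000
  V(2,2) = exp(-r*dt) * [p*0.000000 + (1-p)*6.472313] = 3.341276; exercise = 3.270130; V(2,2) = max -> 3.341276
  V(1,0) = exp(-r*dt) * [p*0.000000 + (1-p)*0.000000] = 0.000000; exercise = 0.000000; V(1,0) = max -> 0.000000
  V(1,1) = exp(-r*dt) * [p*0.000000 + (1-p)*3.341276] = 1.724905; exercise = 0.000000; V(1,1) = max -> 1.724905
  V(0,0) = exp(-r*dt) * [p*0.000000 + (1-p)*1.724905] = 0.890467; exercise = 0.000000; V(0,0) = max -> 0.890467


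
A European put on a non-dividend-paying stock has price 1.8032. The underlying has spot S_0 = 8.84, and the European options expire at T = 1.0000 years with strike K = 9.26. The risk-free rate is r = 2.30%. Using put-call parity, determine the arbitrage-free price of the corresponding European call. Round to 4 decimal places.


Put-call parity: C - P = S_0 * exp(-qT) - K * exp(-rT).
S_0 * exp(-qT) = 8.8400 * 1.00000000 = 8.84000000
K * exp(-rT) = 9.2600 * 0.97726248 = 9.04945060
C = P + S*exp(-qT) - K*exp(-rT)
C = 1.8032 + 8.84000000 - 9.04945060 = 1.5937

Answer: Call price = 1.5937


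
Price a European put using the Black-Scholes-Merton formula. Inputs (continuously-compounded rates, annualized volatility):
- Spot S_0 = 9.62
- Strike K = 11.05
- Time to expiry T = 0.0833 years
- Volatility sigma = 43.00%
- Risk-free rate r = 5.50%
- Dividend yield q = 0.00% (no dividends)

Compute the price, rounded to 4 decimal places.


Answer: Price = 1.4705

Derivation:
d1 = (ln(S/K) + (r - q + 0.5*sigma^2) * T) / (sigma * sqrt(T)) = -1.01771154
d2 = d1 - sigma * sqrt(T) = -1.14181702
exp(-rT) = 0.99542898; exp(-qT) = 1.00000000
P = K * exp(-rT) * N(-d2) - S_0 * exp(-qT) * N(-d1)
N(-d1) = 0.84559247; N(-d2) = 0.87323496
P = 11.0500 * 0.99542898 * 0.87323496 - 9.6200 * 1.00000000 * 0.84559247 = 1.4705


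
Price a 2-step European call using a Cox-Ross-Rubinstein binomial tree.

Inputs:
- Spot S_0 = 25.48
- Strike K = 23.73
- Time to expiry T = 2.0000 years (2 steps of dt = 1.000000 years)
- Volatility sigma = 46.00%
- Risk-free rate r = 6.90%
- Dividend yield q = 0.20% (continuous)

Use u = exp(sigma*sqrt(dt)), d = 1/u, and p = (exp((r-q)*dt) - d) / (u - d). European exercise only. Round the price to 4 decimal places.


Answer: Price = V(0,0) = 8.1592

Derivation:
dt = T/N = 1.000000
u = exp(sigma*sqrt(dt)) = 1.584074; d = 1/u = 0.631284
p = (exp((r-q)*dt) - d) / (u - d) = 0.459715
Discount per step: exp(-r*dt) = 0.933327
Stock lattice S(k, i) with i counting down-moves:
  k=0: S(0,0) = 25.4800
  k=1: S(1,0) = 40.3622; S(1,1) = 16.0851
  k=2: S(2,0) = 63.9367; S(2,1) = 25.4800; S(2,2) = 10.1543
Terminal payoffs V(N, i) = max(S_T - K, 0):
  V(2,0) = 40.206719; V(2,1) = 1.750000; V(2,2) = 0.000000
Backward induction: V(k, i) = exp(-r*dt) * [p * V(k+1, i) + (1-p) * V(k+1, i+1)].
  V(1,0) = exp(-r*dt) * [p*40.206719 + (1-p)*1.750000] = 18.133719
  V(1,1) = exp(-r*dt) * [p*1.750000 + (1-p)*0.000000] = 0.750862
  V(0,0) = exp(-r*dt) * [p*18.133719 + (1-p)*0.750862] = 8.159160


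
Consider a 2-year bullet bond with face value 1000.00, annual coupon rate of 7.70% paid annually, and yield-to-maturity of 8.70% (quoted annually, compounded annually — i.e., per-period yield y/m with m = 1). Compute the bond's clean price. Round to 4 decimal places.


Coupon per period c = face * coupon_rate / m = 77.000000
Periods per year m = 1; per-period yield y/m = 0.087000
Number of cashflows N = 2
Cashflows (t years, CF_t, discount factor 1/(1+y/m)^(m*t), PV):
  t = 1.0000: CF_t = 77.000000, DF = 0.919963, PV = 70.837167
  t = 2.0000: CF_t = 1077.000000, DF = 0.846332, PV = 911.499879
Price P = sum_t PV_t = 982.337045

Answer: Price = 982.3370


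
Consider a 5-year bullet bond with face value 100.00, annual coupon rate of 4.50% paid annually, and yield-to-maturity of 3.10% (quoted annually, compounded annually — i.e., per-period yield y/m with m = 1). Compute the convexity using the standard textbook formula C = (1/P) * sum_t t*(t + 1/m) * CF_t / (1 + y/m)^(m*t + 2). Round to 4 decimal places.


Coupon per period c = face * coupon_rate / m = 4.500000
Periods per year m = 1; per-period yield y/m = 0.031000
Number of cashflows N = 5
Cashflows (t years, CF_t, discount factor 1/(1+y/m)^(m*t), PV):
  t = 1.0000: CF_t = 4.500000, DF = 0.969932, PV = 4.364694
  t = 2.0000: CF_t = 4.500000, DF = 0.940768, PV = 4.233457
  t = 3.0000: CF_t = 4.500000, DF = 0.912481, PV = 4.106166
  t = 4.0000: CF_t = 4.500000, DF = 0.885045, PV = 3.982702
  t = 5.0000: CF_t = 104.500000, DF = 0.858434, PV = 89.706304
Price P = sum_t PV_t = 106.393324
Convexity numerator sum_t t*(t + 1/m) * CF_t / (1+y/m)^(m*t + 2):
  t = 1.0000: term = 8.212332
  t = 2.0000: term = 23.896214
  t = 3.0000: term = 46.355411
  t = 4.0000: term = 74.936002
  t = 5.0000: term = 2531.785383
Convexity = (1/P) * sum = 2685.185342 / 106.393324 = 25.238288

Answer: Convexity = 25.2383


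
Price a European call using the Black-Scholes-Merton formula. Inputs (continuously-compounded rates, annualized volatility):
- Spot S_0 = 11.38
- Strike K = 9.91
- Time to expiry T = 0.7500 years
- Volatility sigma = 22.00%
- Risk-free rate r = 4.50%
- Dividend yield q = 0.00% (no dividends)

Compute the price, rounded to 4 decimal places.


Answer: Price = 1.9970

Derivation:
d1 = (ln(S/K) + (r - q + 0.5*sigma^2) * T) / (sigma * sqrt(T)) = 0.99835976
d2 = d1 - sigma * sqrt(T) = 0.80783417
exp(-rT) = 0.96681318; exp(-qT) = 1.00000000
C = S_0 * exp(-qT) * N(d1) - K * exp(-rT) * N(d2)
N(d1) = 0.84094753; N(d2) = 0.79040697
C = 11.3800 * 1.00000000 * 0.84094753 - 9.9100 * 0.96681318 * 0.79040697 = 1.9970


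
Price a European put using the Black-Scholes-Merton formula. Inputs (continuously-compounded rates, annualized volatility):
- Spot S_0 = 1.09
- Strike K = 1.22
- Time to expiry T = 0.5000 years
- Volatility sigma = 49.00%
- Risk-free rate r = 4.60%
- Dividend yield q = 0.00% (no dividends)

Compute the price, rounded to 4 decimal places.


Answer: Price = 0.2132

Derivation:
d1 = (ln(S/K) + (r - q + 0.5*sigma^2) * T) / (sigma * sqrt(T)) = -0.08556905
d2 = d1 - sigma * sqrt(T) = -0.43205137
exp(-rT) = 0.97726248; exp(-qT) = 1.00000000
P = K * exp(-rT) * N(-d2) - S_0 * exp(-qT) * N(-d1)
N(-d1) = 0.53409550; N(-d2) = 0.66714796
P = 1.2200 * 0.97726248 * 0.66714796 - 1.0900 * 1.00000000 * 0.53409550 = 0.2132


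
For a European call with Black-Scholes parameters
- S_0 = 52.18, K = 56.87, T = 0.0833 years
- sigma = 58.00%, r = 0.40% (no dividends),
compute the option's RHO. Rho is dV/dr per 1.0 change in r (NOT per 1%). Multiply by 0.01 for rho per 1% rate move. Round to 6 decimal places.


d1 = -0.4284661927; d2 = -0.5958642811
phi(d1) = 0.3639531340; exp(-qT) = 1.0000000000; exp(-rT) = 0.9996668555
N(d2) = 0.2756329484
Rho = K*T*exp(-rT)*N(d2) = 56.8700 * 0.0833 * 0.9996668555 * 0.2756329484 = 1.305313

Answer: Rho = 1.305313


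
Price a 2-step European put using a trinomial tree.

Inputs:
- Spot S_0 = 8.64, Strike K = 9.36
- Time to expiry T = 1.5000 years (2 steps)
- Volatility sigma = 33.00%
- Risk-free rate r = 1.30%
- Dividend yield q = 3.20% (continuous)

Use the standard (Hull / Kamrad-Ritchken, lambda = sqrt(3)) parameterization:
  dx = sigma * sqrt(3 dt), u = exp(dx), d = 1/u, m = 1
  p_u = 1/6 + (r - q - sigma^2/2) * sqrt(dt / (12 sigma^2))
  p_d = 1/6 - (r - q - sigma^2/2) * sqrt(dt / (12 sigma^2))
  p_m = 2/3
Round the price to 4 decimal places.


dt = T/N = 0.750000; dx = sigma*sqrt(3*dt) = 0.495000
u = exp(dx) = 1.640498; d = 1/u = 0.609571
p_u = 0.111023, p_m = 0.666667, p_d = 0.222311
Discount per step: exp(-r*dt) = 0.990297
Stock lattice S(k, j) with j the centered position index:
  k=0: S(0,+0) = 8.6400
  k=1: S(1,-1) = 5.2667; S(1,+0) = 8.6400; S(1,+1) = 14.1739
  k=2: S(2,-2) = 3.2104; S(2,-1) = 5.2667; S(2,+0) = 8.6400; S(2,+1) = 14.1739; S(2,+2) = 23.2523
Terminal payoffs V(N, j) = max(K - S_T, 0):
  V(2,-2) = 6.149577; V(2,-1) = 4.093307; V(2,+0) = 0.720000; V(2,+1) = 0.000000; V(2,+2) = 0.000000
Backward induction: V(k, j) = exp(-r*dt) * [p_u * V(k+1, j+1) + p_m * V(k+1, j) + p_d * V(k+1, j-1)]
  V(1,-1) = exp(-r*dt) * [p_u*0.720000 + p_m*4.093307 + p_d*6.149577] = 4.135407
  V(1,+0) = exp(-r*dt) * [p_u*0.000000 + p_m*0.720000 + p_d*4.093307] = 1.376499
  V(1,+1) = exp(-r*dt) * [p_u*0.000000 + p_m*0.000000 + p_d*0.720000] = 0.158511
  V(0,+0) = exp(-r*dt) * [p_u*0.158511 + p_m*1.376499 + p_d*4.135407] = 1.836615

Answer: Price = V(0,0) = 1.8366


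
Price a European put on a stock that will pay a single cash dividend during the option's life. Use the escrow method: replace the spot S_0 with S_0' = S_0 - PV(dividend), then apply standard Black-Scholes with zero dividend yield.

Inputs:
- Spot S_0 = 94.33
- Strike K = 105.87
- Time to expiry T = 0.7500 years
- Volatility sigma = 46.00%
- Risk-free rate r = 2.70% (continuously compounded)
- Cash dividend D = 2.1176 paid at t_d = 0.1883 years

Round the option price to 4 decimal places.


PV(D) = D * exp(-r * t_d) = 2.1176 * 0.99492880 = 2.10686123
S_0' = S_0 - PV(D) = 94.3300 - 2.10686123 = 92.22313877
d1 = (ln(S_0'/K) + (r + sigma^2/2)*T) / (sigma*sqrt(T)) = -0.09639456
d2 = d1 - sigma*sqrt(T) = -0.49476625
exp(-rT) = 0.97995365
N(-d1) = 0.53839639; N(-d2) = 0.68961743
P = K * exp(-rT) * N(-d2) - S_0' * N(-d1) = 105.8700 * 0.97995365 * 0.68961743 - 92.22313877 * 0.53839639 = 21.8936

Answer: Price = 21.8936


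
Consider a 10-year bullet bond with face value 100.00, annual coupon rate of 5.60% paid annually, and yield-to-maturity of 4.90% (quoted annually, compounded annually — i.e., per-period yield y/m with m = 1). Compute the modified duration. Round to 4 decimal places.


Coupon per period c = face * coupon_rate / m = 5.600000
Periods per year m = 1; per-period yield y/m = 0.049000
Number of cashflows N = 10
Cashflows (t years, CF_t, discount factor 1/(1+y/m)^(m*t), PV):
  t = 1.0000: CF_t = 5.600000, DF = 0.953289, PV = 5.338418
  t = 2.0000: CF_t = 5.600000, DF = 0.908760, PV = 5.089054
  t = 3.0000: CF_t = 5.600000, DF = 0.866310, PV = 4.851338
  t = 4.0000: CF_t = 5.600000, DF = 0.825844, PV = 4.624727
  t = 5.0000: CF_t = 5.600000, DF = 0.787268, PV = 4.408700
  t = 6.0000: CF_t = 5.600000, DF = 0.750494, PV = 4.202765
  t = 7.0000: CF_t = 5.600000, DF = 0.715437, PV = 4.006449
  t = 8.0000: CF_t = 5.600000, DF = 0.682018, PV = 3.819303
  t = 9.0000: CF_t = 5.600000, DF = 0.650161, PV = 3.640899
  t = 10.0000: CF_t = 105.600000, DF = 0.619791, PV = 65.449907
Price P = sum_t PV_t = 105.431560
First compute Macaulay numerator sum_t t * PV_t:
  t * PV_t at t = 1.0000: 5.338418
  t * PV_t at t = 2.0000: 10.178108
  t * PV_t at t = 3.0000: 14.554015
  t * PV_t at t = 4.0000: 18.498907
  t * PV_t at t = 5.0000: 22.043502
  t * PV_t at t = 6.0000: 25.216589
  t * PV_t at t = 7.0000: 28.045142
  t * PV_t at t = 8.0000: 30.554425
  t * PV_t at t = 9.0000: 32.768091
  t * PV_t at t = 10.0000: 654.499074
Macaulay duration D = 841.696270 / 105.431560 = 7.983343
Modified duration = D / (1 + y/m) = 7.983343 / (1 + 0.049000) = 7.610432

Answer: Modified duration = 7.6104


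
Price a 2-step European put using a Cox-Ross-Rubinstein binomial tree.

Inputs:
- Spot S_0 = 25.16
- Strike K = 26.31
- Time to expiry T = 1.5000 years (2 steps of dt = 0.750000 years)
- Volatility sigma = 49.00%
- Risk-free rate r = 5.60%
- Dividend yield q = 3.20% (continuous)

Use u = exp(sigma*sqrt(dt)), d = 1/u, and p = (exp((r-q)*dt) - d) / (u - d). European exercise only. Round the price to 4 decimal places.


dt = T/N = 0.750000
u = exp(sigma*sqrt(dt)) = 1.528600; d = 1/u = 0.654193
p = (exp((r-q)*dt) - d) / (u - d) = 0.416247
Discount per step: exp(-r*dt) = 0.958870
Stock lattice S(k, i) with i counting down-moves:
  k=0: S(0,0) = 25.1600
  k=1: S(1,0) = 38.4596; S(1,1) = 16.4595
  k=2: S(2,0) = 58.7893; S(2,1) = 25.1600; S(2,2) = 10.7677
Terminal payoffs V(N, i) = max(K - S_T, 0):
  V(2,0) = 0.000000; V(2,1) = 1.150000; V(2,2) = 15.542304
Backward induction: V(k, i) = exp(-r*dt) * [p * V(k+1, i) + (1-p) * V(k+1, i+1)].
  V(1,0) = exp(-r*dt) * [p*0.000000 + (1-p)*1.150000] = 0.643704
  V(1,1) = exp(-r*dt) * [p*1.150000 + (1-p)*15.542304] = 9.158687
  V(0,0) = exp(-r*dt) * [p*0.643704 + (1-p)*9.158687] = 5.383427

Answer: Price = V(0,0) = 5.3834


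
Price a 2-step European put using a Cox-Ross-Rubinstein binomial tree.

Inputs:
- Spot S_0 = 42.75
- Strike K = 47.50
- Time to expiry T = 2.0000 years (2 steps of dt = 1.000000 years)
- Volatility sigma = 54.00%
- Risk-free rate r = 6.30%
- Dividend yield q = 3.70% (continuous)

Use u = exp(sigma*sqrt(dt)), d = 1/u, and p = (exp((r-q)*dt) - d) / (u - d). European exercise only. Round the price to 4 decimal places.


dt = T/N = 1.000000
u = exp(sigma*sqrt(dt)) = 1.716007; d = 1/u = 0.582748
p = (exp((r-q)*dt) - d) / (u - d) = 0.391431
Discount per step: exp(-r*dt) = 0.938943
Stock lattice S(k, i) with i counting down-moves:
  k=0: S(0,0) = 42.7500
  k=1: S(1,0) = 73.3593; S(1,1) = 24.9125
  k=2: S(2,0) = 125.8851; S(2,1) = 42.7500; S(2,2) = 14.5177
Terminal payoffs V(N, i) = max(K - S_T, 0):
  V(2,0) = 0.000000; V(2,1) = 4.750000; V(2,2) = 32.982291
Backward induction: V(k, i) = exp(-r*dt) * [p * V(k+1, i) + (1-p) * V(k+1, i+1)].
  V(1,0) = exp(-r*dt) * [p*0.000000 + (1-p)*4.750000] = 2.714206
  V(1,1) = exp(-r*dt) * [p*4.750000 + (1-p)*32.982291] = 20.592245
  V(0,0) = exp(-r*dt) * [p*2.714206 + (1-p)*20.592245] = 12.764208

Answer: Price = V(0,0) = 12.7642


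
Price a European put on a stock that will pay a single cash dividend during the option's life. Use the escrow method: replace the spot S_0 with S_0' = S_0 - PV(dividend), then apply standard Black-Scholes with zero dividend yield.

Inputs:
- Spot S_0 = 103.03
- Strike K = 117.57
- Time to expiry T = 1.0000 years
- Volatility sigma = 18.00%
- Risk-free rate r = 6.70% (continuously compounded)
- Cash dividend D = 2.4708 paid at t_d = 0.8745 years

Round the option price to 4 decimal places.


PV(D) = D * exp(-r * t_d) = 2.4708 * 0.94309194 = 2.33019157
S_0' = S_0 - PV(D) = 103.0300 - 2.33019157 = 100.69980843
d1 = (ln(S_0'/K) + (r + sigma^2/2)*T) / (sigma*sqrt(T)) = -0.39827780
d2 = d1 - sigma*sqrt(T) = -0.57827780
exp(-rT) = 0.93519520
N(-d1) = 0.65478729; N(-d2) = 0.71846171
P = K * exp(-rT) * N(-d2) - S_0' * N(-d1) = 117.5700 * 0.93519520 * 0.71846171 - 100.69980843 * 0.65478729 = 13.0586

Answer: Price = 13.0586


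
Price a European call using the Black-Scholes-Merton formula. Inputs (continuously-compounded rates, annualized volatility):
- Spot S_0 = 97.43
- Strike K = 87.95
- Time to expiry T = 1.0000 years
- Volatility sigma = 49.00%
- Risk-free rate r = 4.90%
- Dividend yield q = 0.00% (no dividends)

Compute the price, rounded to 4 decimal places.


Answer: Price = 25.1869

Derivation:
d1 = (ln(S/K) + (r - q + 0.5*sigma^2) * T) / (sigma * sqrt(T)) = 0.55390959
d2 = d1 - sigma * sqrt(T) = 0.06390959
exp(-rT) = 0.95218113; exp(-qT) = 1.00000000
C = S_0 * exp(-qT) * N(d1) - K * exp(-rT) * N(d2)
N(d1) = 0.71017964; N(d2) = 0.52547889
C = 97.4300 * 1.00000000 * 0.71017964 - 87.9500 * 0.95218113 * 0.52547889 = 25.1869


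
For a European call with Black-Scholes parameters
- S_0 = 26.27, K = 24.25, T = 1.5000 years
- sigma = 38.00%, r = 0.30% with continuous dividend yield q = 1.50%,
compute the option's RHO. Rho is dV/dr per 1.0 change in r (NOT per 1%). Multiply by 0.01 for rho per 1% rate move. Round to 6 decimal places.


d1 = 0.3659429948; d2 = -0.0994600563
phi(d1) = 0.3731048980; exp(-qT) = 0.9777512372; exp(-rT) = 0.9955101098
N(d2) = 0.4603865005
Rho = K*T*exp(-rT)*N(d2) = 24.2500 * 1.5000 * 0.9955101098 * 0.4603865005 = 16.671369

Answer: Rho = 16.671369


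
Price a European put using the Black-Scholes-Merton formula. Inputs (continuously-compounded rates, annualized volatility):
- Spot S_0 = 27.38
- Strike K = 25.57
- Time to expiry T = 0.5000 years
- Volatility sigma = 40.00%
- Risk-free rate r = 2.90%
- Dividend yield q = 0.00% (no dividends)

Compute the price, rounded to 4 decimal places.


Answer: Price = 1.9929

Derivation:
d1 = (ln(S/K) + (r - q + 0.5*sigma^2) * T) / (sigma * sqrt(T)) = 0.43449248
d2 = d1 - sigma * sqrt(T) = 0.15164976
exp(-rT) = 0.98560462; exp(-qT) = 1.00000000
P = K * exp(-rT) * N(-d2) - S_0 * exp(-qT) * N(-d1)
N(-d1) = 0.33196543; N(-d2) = 0.43973159
P = 25.5700 * 0.98560462 * 0.43973159 - 27.3800 * 1.00000000 * 0.33196543 = 1.9929


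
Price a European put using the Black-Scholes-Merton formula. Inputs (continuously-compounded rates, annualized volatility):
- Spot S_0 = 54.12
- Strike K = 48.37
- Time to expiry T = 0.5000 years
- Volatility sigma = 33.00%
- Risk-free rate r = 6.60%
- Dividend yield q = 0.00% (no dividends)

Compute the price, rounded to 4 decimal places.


Answer: Price = 1.9014

Derivation:
d1 = (ln(S/K) + (r - q + 0.5*sigma^2) * T) / (sigma * sqrt(T)) = 0.73945806
d2 = d1 - sigma * sqrt(T) = 0.50611282
exp(-rT) = 0.96753856; exp(-qT) = 1.00000000
P = K * exp(-rT) * N(-d2) - S_0 * exp(-qT) * N(-d1)
N(-d1) = 0.22981445; N(-d2) = 0.30638873
P = 48.3700 * 0.96753856 * 0.30638873 - 54.1200 * 1.00000000 * 0.22981445 = 1.9014


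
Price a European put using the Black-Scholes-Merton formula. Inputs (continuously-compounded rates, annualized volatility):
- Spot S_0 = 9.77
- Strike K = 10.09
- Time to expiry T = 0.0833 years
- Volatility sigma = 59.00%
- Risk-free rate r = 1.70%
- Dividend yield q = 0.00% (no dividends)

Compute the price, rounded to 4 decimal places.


d1 = (ln(S/K) + (r - q + 0.5*sigma^2) * T) / (sigma * sqrt(T)) = -0.09580394
d2 = d1 - sigma * sqrt(T) = -0.26608820
exp(-rT) = 0.99858490; exp(-qT) = 1.00000000
P = K * exp(-rT) * N(-d2) - S_0 * exp(-qT) * N(-d1)
N(-d1) = 0.53816186; N(-d2) = 0.60491436
P = 10.0900 * 0.99858490 * 0.60491436 - 9.7700 * 1.00000000 * 0.53816186 = 0.8371

Answer: Price = 0.8371


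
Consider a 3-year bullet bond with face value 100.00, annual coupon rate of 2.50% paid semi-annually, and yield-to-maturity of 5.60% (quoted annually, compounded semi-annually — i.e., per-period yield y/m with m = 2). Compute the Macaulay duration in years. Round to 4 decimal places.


Answer: Macaulay duration = 2.9039 years

Derivation:
Coupon per period c = face * coupon_rate / m = 1.250000
Periods per year m = 2; per-period yield y/m = 0.028000
Number of cashflows N = 6
Cashflows (t years, CF_t, discount factor 1/(1+y/m)^(m*t), PV):
  t = 0.5000: CF_t = 1.250000, DF = 0.972763, PV = 1.215953
  t = 1.0000: CF_t = 1.250000, DF = 0.946267, PV = 1.182834
  t = 1.5000: CF_t = 1.250000, DF = 0.920493, PV = 1.150617
  t = 2.0000: CF_t = 1.250000, DF = 0.895422, PV = 1.119277
  t = 2.5000: CF_t = 1.250000, DF = 0.871033, PV = 1.088791
  t = 3.0000: CF_t = 101.250000, DF = 0.847308, PV = 85.789936
Price P = sum_t PV_t = 91.547408
Macaulay numerator sum_t t * PV_t:
  t * PV_t at t = 0.5000: 0.607977
  t * PV_t at t = 1.0000: 1.182834
  t * PV_t at t = 1.5000: 1.725925
  t * PV_t at t = 2.0000: 2.238554
  t * PV_t at t = 2.5000: 2.721977
  t * PV_t at t = 3.0000: 257.369808
Macaulay duration D = (sum_t t * PV_t) / P = 265.847075 / 91.547408 = 2.903928


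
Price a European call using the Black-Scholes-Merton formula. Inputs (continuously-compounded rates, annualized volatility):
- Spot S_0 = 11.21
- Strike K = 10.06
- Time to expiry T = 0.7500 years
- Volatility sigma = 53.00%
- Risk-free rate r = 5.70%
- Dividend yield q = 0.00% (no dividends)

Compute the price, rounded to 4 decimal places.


d1 = (ln(S/K) + (r - q + 0.5*sigma^2) * T) / (sigma * sqrt(T)) = 0.55845364
d2 = d1 - sigma * sqrt(T) = 0.09946018
exp(-rT) = 0.95815090; exp(-qT) = 1.00000000
C = S_0 * exp(-qT) * N(d1) - K * exp(-rT) * N(d2)
N(d1) = 0.71173267; N(d2) = 0.53961355
C = 11.2100 * 1.00000000 * 0.71173267 - 10.0600 * 0.95815090 * 0.53961355 = 2.7772

Answer: Price = 2.7772


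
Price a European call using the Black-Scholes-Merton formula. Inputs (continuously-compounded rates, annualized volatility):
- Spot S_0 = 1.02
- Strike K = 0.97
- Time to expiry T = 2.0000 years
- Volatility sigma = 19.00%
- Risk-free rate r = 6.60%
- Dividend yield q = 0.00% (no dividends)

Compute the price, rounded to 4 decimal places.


d1 = (ln(S/K) + (r - q + 0.5*sigma^2) * T) / (sigma * sqrt(T)) = 0.81265860
d2 = d1 - sigma * sqrt(T) = 0.54395802
exp(-rT) = 0.87634100; exp(-qT) = 1.00000000
C = S_0 * exp(-qT) * N(d1) - K * exp(-rT) * N(d2)
N(d1) = 0.79179309; N(d2) = 0.70676482
C = 1.0200 * 1.00000000 * 0.79179309 - 0.9700 * 0.87634100 * 0.70676482 = 0.2068

Answer: Price = 0.2068


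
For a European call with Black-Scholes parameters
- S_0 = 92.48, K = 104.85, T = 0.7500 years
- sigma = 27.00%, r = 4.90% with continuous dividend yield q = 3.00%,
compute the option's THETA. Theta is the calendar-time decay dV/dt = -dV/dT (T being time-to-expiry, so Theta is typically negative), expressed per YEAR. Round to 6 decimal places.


Answer: Theta = -5.666287

Derivation:
d1 = -0.3590299796; d2 = -0.5928568386
phi(d1) = 0.3740410245; exp(-qT) = 0.9777512372; exp(-rT) = 0.9639170845
Theta = -S*exp(-qT)*phi(d1)*sigma/(2*sqrt(T)) - r*K*exp(-rT)*N(d2) + q*S*exp(-qT)*N(d1)
N(d1) = 0.3597863310; N(d2) = 0.2766384827; sqrt(T) = 0.8660254038
Term 1 = -92.4800 * 0.9777512372 * 0.3740410245 * 0.2700 / (2 * 0.8660254038) = -5.2722812528
Term 2 = -0.0490 * 104.8500 * 0.9639170845 * 0.2766384827 = -1.3699880740
Term 3 = 0.0300 * 92.4800 * 0.9777512372 * 0.3597863310 = 0.9759826776
Theta = -5.2722812528 + (-1.3699880740) + (0.9759826776) = -5.666287


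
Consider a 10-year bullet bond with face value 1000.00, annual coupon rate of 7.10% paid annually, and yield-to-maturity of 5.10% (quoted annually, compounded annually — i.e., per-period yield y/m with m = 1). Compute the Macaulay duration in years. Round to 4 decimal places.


Answer: Macaulay duration = 7.6786 years

Derivation:
Coupon per period c = face * coupon_rate / m = 71.000000
Periods per year m = 1; per-period yield y/m = 0.051000
Number of cashflows N = 10
Cashflows (t years, CF_t, discount factor 1/(1+y/m)^(m*t), PV):
  t = 1.0000: CF_t = 71.000000, DF = 0.951475, PV = 67.554710
  t = 2.0000: CF_t = 71.000000, DF = 0.905304, PV = 64.276603
  t = 3.0000: CF_t = 71.000000, DF = 0.861374, PV = 61.157567
  t = 4.0000: CF_t = 71.000000, DF = 0.819576, PV = 58.189883
  t = 5.0000: CF_t = 71.000000, DF = 0.779806, PV = 55.366207
  t = 6.0000: CF_t = 71.000000, DF = 0.741965, PV = 52.679550
  t = 7.0000: CF_t = 71.000000, DF = 0.705961, PV = 50.123263
  t = 8.0000: CF_t = 71.000000, DF = 0.671705, PV = 47.691021
  t = 9.0000: CF_t = 71.000000, DF = 0.639110, PV = 45.376804
  t = 10.0000: CF_t = 1071.000000, DF = 0.608097, PV = 651.271855
Price P = sum_t PV_t = 1153.687463
Macaulay numerator sum_t t * PV_t:
  t * PV_t at t = 1.0000: 67.554710
  t * PV_t at t = 2.0000: 128.553206
  t * PV_t at t = 3.0000: 183.472701
  t * PV_t at t = 4.0000: 232.759532
  t * PV_t at t = 5.0000: 276.831033
  t * PV_t at t = 6.0000: 316.077297
  t * PV_t at t = 7.0000: 350.862842
  t * PV_t at t = 8.0000: 381.528168
  t * PV_t at t = 9.0000: 408.391236
  t * PV_t at t = 10.0000: 6512.718553
Macaulay duration D = (sum_t t * PV_t) / P = 8858.749279 / 1153.687463 = 7.678639


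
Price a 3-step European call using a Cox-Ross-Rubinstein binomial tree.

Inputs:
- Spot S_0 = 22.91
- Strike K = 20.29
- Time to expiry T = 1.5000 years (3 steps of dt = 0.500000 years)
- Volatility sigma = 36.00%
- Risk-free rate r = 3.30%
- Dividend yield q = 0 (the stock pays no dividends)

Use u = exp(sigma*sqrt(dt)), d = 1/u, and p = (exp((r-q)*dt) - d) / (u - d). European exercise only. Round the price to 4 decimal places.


Answer: Price = V(0,0) = 5.9245

Derivation:
dt = T/N = 0.500000
u = exp(sigma*sqrt(dt)) = 1.289892; d = 1/u = 0.775259
p = (exp((r-q)*dt) - d) / (u - d) = 0.469029
Discount per step: exp(-r*dt) = 0.983635
Stock lattice S(k, i) with i counting down-moves:
  k=0: S(0,0) = 22.9100
  k=1: S(1,0) = 29.5514; S(1,1) = 17.7612
  k=2: S(2,0) = 38.1181; S(2,1) = 22.9100; S(2,2) = 13.7695
  k=3: S(3,0) = 49.1683; S(3,1) = 29.5514; S(3,2) = 17.7612; S(3,3) = 10.6749
Terminal payoffs V(N, i) = max(S_T - K, 0):
  V(3,0) = 28.878286; V(3,1) = 9.261424; V(3,2) = 0.000000; V(3,3) = 0.000000
Backward induction: V(k, i) = exp(-r*dt) * [p * V(k+1, i) + (1-p) * V(k+1, i+1)].
  V(2,0) = exp(-r*dt) * [p*28.878286 + (1-p)*9.261424] = 18.160182
  V(2,1) = exp(-r*dt) * [p*9.261424 + (1-p)*0.000000] = 4.272795
  V(2,2) = exp(-r*dt) * [p*0.000000 + (1-p)*0.000000] = 0.000000
  V(1,0) = exp(-r*dt) * [p*18.160182 + (1-p)*4.272795] = 10.609873
  V(1,1) = exp(-r*dt) * [p*4.272795 + (1-p)*0.000000] = 1.971271
  V(0,0) = exp(-r*dt) * [p*10.609873 + (1-p)*1.971271] = 5.924466


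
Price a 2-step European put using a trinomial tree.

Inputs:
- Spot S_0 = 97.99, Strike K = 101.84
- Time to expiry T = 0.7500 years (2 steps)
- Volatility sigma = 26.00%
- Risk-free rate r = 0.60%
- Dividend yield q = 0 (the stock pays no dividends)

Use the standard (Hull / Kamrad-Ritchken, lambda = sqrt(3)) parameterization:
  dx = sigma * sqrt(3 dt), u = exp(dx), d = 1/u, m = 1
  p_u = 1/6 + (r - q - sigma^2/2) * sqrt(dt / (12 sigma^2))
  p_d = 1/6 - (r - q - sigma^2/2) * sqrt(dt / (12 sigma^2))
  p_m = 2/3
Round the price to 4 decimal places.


Answer: Price = V(0,0) = 10.2352

Derivation:
dt = T/N = 0.375000; dx = sigma*sqrt(3*dt) = 0.275772
u = exp(dx) = 1.317547; d = 1/u = 0.758986
p_u = 0.147765, p_m = 0.666667, p_d = 0.185568
Discount per step: exp(-r*dt) = 0.997753
Stock lattice S(k, j) with j the centered position index:
  k=0: S(0,+0) = 97.9900
  k=1: S(1,-1) = 74.3731; S(1,+0) = 97.9900; S(1,+1) = 129.1064
  k=2: S(2,-2) = 56.4481; S(2,-1) = 74.3731; S(2,+0) = 97.9900; S(2,+1) = 129.1064; S(2,+2) = 170.1038
Terminal payoffs V(N, j) = max(K - S_T, 0):
  V(2,-2) = 45.391871; V(2,-1) = 27.466939; V(2,+0) = 3.850000; V(2,+1) = 0.000000; V(2,+2) = 0.000000
Backward induction: V(k, j) = exp(-r*dt) * [p_u * V(k+1, j+1) + p_m * V(k+1, j) + p_d * V(k+1, j-1)]
  V(1,-1) = exp(-r*dt) * [p_u*3.850000 + p_m*27.466939 + p_d*45.391871] = 27.242112
  V(1,+0) = exp(-r*dt) * [p_u*0.000000 + p_m*3.850000 + p_d*27.466939] = 7.646433
  V(1,+1) = exp(-r*dt) * [p_u*0.000000 + p_m*0.000000 + p_d*3.850000] = 0.712832
  V(0,+0) = exp(-r*dt) * [p_u*0.712832 + p_m*7.646433 + p_d*27.242112] = 10.235167


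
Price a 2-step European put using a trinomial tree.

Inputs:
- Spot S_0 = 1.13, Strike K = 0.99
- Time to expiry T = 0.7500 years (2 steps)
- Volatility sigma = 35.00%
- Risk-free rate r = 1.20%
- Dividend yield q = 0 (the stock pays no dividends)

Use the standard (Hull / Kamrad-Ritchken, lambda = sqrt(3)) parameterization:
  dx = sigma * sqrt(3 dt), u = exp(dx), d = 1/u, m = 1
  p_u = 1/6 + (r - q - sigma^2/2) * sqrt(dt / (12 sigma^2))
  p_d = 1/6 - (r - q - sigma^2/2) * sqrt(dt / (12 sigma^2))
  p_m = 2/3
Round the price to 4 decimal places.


dt = T/N = 0.375000; dx = sigma*sqrt(3*dt) = 0.371231
u = exp(dx) = 1.449518; d = 1/u = 0.689885
p_u = 0.141792, p_m = 0.666667, p_d = 0.191542
Discount per step: exp(-r*dt) = 0.995510
Stock lattice S(k, j) with j the centered position index:
  k=0: S(0,+0) = 1.1300
  k=1: S(1,-1) = 0.7796; S(1,+0) = 1.1300; S(1,+1) = 1.6380
  k=2: S(2,-2) = 0.5378; S(2,-1) = 0.7796; S(2,+0) = 1.1300; S(2,+1) = 1.6380; S(2,+2) = 2.3742
Terminal payoffs V(N, j) = max(K - S_T, 0):
  V(2,-2) = 0.452187; V(2,-1) = 0.210430; V(2,+0) = 0.000000; V(2,+1) = 0.000000; V(2,+2) = 0.000000
Backward induction: V(k, j) = exp(-r*dt) * [p_u * V(k+1, j+1) + p_m * V(k+1, j) + p_d * V(k+1, j-1)]
  V(1,-1) = exp(-r*dt) * [p_u*0.000000 + p_m*0.210430 + p_d*0.452187] = 0.225881
  V(1,+0) = exp(-r*dt) * [p_u*0.000000 + p_m*0.000000 + p_d*0.210430] = 0.040125
  V(1,+1) = exp(-r*dt) * [p_u*0.000000 + p_m*0.000000 + p_d*0.000000] = 0.000000
  V(0,+0) = exp(-r*dt) * [p_u*0.000000 + p_m*0.040125 + p_d*0.225881] = 0.069701

Answer: Price = V(0,0) = 0.0697


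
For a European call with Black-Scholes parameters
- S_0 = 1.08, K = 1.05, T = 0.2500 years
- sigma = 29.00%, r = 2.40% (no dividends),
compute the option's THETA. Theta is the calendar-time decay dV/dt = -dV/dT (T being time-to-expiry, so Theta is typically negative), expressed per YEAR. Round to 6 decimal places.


Answer: Theta = -0.133303

Derivation:
d1 = 0.3081612205; d2 = 0.1631612205
phi(d1) = 0.3804425106; exp(-qT) = 1.0000000000; exp(-rT) = 0.9940179641
Theta = -S*exp(-qT)*phi(d1)*sigma/(2*sqrt(T)) - r*K*exp(-rT)*N(d2) + q*S*exp(-qT)*N(d1)
N(d1) = 0.6210201705; N(d2) = 0.5648042507; sqrt(T) = 0.5000000000
Term 1 = -1.0800 * 1.0000000000 * 0.3804425106 * 0.2900 / (2 * 0.5000000000) = -0.1191545943
Term 2 = -0.0240 * 1.0500 * 0.9940179641 * 0.5648042507 = -0.0141479244
Term 3 = 0 (no dividend yield, q = 0)
Theta = -0.1191545943 + (-0.0141479244) + (0.0000000000) = -0.133303


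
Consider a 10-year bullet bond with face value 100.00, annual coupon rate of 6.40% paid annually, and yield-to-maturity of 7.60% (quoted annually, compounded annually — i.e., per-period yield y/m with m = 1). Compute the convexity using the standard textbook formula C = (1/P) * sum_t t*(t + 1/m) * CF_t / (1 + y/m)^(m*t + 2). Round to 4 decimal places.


Coupon per period c = face * coupon_rate / m = 6.400000
Periods per year m = 1; per-period yield y/m = 0.076000
Number of cashflows N = 10
Cashflows (t years, CF_t, discount factor 1/(1+y/m)^(m*t), PV):
  t = 1.0000: CF_t = 6.400000, DF = 0.929368, PV = 5.947955
  t = 2.0000: CF_t = 6.400000, DF = 0.863725, PV = 5.527840
  t = 3.0000: CF_t = 6.400000, DF = 0.802718, PV = 5.137397
  t = 4.0000: CF_t = 6.400000, DF = 0.746021, PV = 4.774533
  t = 5.0000: CF_t = 6.400000, DF = 0.693328, PV = 4.437298
  t = 6.0000: CF_t = 6.400000, DF = 0.644357, PV = 4.123883
  t = 7.0000: CF_t = 6.400000, DF = 0.598845, PV = 3.832605
  t = 8.0000: CF_t = 6.400000, DF = 0.556547, PV = 3.561901
  t = 9.0000: CF_t = 6.400000, DF = 0.517237, PV = 3.310317
  t = 10.0000: CF_t = 106.400000, DF = 0.480704, PV = 51.146853
Price P = sum_t PV_t = 91.800582
Convexity numerator sum_t t*(t + 1/m) * CF_t / (1+y/m)^(m*t + 2):
  t = 1.0000: term = 10.274795
  t = 2.0000: term = 28.647197
  t = 3.0000: term = 53.247579
  t = 4.0000: term = 82.477662
  t = 5.0000: term = 114.978153
  t = 6.0000: term = 149.599828
  t = 7.0000: term = 185.377730
  t = 8.0000: term = 221.508174
  t = 9.0000: term = 257.328269
  t = 10.0000: term = 4859.449320
Convexity = (1/P) * sum = 5962.888707 / 91.800582 = 64.954803

Answer: Convexity = 64.9548


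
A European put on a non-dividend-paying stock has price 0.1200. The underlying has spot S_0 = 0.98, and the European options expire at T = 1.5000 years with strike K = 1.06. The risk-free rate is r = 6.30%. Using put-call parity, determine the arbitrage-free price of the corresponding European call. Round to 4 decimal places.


Answer: Call price = 0.1356

Derivation:
Put-call parity: C - P = S_0 * exp(-qT) - K * exp(-rT).
S_0 * exp(-qT) = 0.9800 * 1.00000000 = 0.98000000
K * exp(-rT) = 1.0600 * 0.90982773 = 0.96441740
C = P + S*exp(-qT) - K*exp(-rT)
C = 0.1200 + 0.98000000 - 0.96441740 = 0.1356


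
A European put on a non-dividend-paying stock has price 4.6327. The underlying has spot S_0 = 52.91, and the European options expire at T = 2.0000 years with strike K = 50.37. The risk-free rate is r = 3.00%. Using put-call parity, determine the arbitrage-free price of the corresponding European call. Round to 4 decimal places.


Answer: Call price = 10.1060

Derivation:
Put-call parity: C - P = S_0 * exp(-qT) - K * exp(-rT).
S_0 * exp(-qT) = 52.9100 * 1.00000000 = 52.91000000
K * exp(-rT) = 50.3700 * 0.94176453 = 47.43667956
C = P + S*exp(-qT) - K*exp(-rT)
C = 4.6327 + 52.91000000 - 47.43667956 = 10.1060


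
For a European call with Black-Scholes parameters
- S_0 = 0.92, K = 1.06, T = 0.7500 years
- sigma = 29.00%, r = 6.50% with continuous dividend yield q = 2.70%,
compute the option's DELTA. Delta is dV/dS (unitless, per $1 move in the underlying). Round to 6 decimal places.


d1 = -0.3249606715; d2 = -0.5761080386
phi(d1) = 0.3784246685; exp(-qT) = 0.9799536543; exp(-rT) = 0.9524192047
N(d1) = 0.3726054186
Delta = exp(-qT) * N(d1) = 0.9799536543 * 0.3726054186 = 0.365136

Answer: Delta = 0.365136


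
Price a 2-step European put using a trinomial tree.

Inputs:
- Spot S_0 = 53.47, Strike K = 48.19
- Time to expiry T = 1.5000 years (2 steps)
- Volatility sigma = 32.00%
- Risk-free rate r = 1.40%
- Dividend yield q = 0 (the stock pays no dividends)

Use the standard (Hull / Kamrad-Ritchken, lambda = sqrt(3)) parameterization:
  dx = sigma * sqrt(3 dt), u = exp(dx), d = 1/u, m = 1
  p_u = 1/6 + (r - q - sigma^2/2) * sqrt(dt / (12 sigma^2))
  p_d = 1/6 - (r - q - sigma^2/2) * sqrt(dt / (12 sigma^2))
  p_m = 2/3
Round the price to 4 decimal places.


dt = T/N = 0.750000; dx = sigma*sqrt(3*dt) = 0.480000
u = exp(dx) = 1.616074; d = 1/u = 0.618783
p_u = 0.137604, p_m = 0.666667, p_d = 0.195729
Discount per step: exp(-r*dt) = 0.989555
Stock lattice S(k, j) with j the centered position index:
  k=0: S(0,+0) = 53.4700
  k=1: S(1,-1) = 33.0863; S(1,+0) = 53.4700; S(1,+1) = 86.4115
  k=2: S(2,-2) = 20.4733; S(2,-1) = 33.0863; S(2,+0) = 53.4700; S(2,+1) = 86.4115; S(2,+2) = 139.6474
Terminal payoffs V(N, j) = max(K - S_T, 0):
  V(2,-2) = 27.716717; V(2,-1) = 15.103652; V(2,+0) = 0.000000; V(2,+1) = 0.000000; V(2,+2) = 0.000000
Backward induction: V(k, j) = exp(-r*dt) * [p_u * V(k+1, j+1) + p_m * V(k+1, j) + p_d * V(k+1, j-1)]
  V(1,-1) = exp(-r*dt) * [p_u*0.000000 + p_m*15.103652 + p_d*27.716717] = 15.332235
  V(1,+0) = exp(-r*dt) * [p_u*0.000000 + p_m*0.000000 + p_d*15.103652] = 2.925347
  V(1,+1) = exp(-r*dt) * [p_u*0.000000 + p_m*0.000000 + p_d*0.000000] = 0.000000
  V(0,+0) = exp(-r*dt) * [p_u*0.000000 + p_m*2.925347 + p_d*15.332235] = 4.899481

Answer: Price = V(0,0) = 4.8995


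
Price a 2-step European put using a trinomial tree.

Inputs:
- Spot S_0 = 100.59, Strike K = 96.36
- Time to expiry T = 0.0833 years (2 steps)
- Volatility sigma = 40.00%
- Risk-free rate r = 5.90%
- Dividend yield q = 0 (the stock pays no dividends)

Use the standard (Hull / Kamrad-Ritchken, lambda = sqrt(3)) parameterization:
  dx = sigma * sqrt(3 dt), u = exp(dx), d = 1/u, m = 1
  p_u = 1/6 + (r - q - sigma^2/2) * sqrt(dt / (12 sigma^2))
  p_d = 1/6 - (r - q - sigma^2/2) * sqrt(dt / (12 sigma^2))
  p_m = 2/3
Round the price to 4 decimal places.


Answer: Price = V(0,0) = 2.6238

Derivation:
dt = T/N = 0.041650; dx = sigma*sqrt(3*dt) = 0.141393
u = exp(dx) = 1.151877; d = 1/u = 0.868148
p_u = 0.163574, p_m = 0.666667, p_d = 0.169760
Discount per step: exp(-r*dt) = 0.997546
Stock lattice S(k, j) with j the centered position index:
  k=0: S(0,+0) = 100.5900
  k=1: S(1,-1) = 87.3270; S(1,+0) = 100.5900; S(1,+1) = 115.8673
  k=2: S(2,-2) = 75.8128; S(2,-1) = 87.3270; S(2,+0) = 100.5900; S(2,+1) = 115.8673; S(2,+2) = 133.4650
Terminal payoffs V(N, j) = max(K - S_T, 0):
  V(2,-2) = 20.547233; V(2,-1) = 9.032992; V(2,+0) = 0.000000; V(2,+1) = 0.000000; V(2,+2) = 0.000000
Backward induction: V(k, j) = exp(-r*dt) * [p_u * V(k+1, j+1) + p_m * V(k+1, j) + p_d * V(k+1, j-1)]
  V(1,-1) = exp(-r*dt) * [p_u*0.000000 + p_m*9.032992 + p_d*20.547233] = 9.486745
  V(1,+0) = exp(-r*dt) * [p_u*0.000000 + p_m*0.000000 + p_d*9.032992] = 1.529674
  V(1,+1) = exp(-r*dt) * [p_u*0.000000 + p_m*0.000000 + p_d*0.000000] = 0.000000
  V(0,+0) = exp(-r*dt) * [p_u*0.000000 + p_m*1.529674 + p_d*9.486745] = 2.623794
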